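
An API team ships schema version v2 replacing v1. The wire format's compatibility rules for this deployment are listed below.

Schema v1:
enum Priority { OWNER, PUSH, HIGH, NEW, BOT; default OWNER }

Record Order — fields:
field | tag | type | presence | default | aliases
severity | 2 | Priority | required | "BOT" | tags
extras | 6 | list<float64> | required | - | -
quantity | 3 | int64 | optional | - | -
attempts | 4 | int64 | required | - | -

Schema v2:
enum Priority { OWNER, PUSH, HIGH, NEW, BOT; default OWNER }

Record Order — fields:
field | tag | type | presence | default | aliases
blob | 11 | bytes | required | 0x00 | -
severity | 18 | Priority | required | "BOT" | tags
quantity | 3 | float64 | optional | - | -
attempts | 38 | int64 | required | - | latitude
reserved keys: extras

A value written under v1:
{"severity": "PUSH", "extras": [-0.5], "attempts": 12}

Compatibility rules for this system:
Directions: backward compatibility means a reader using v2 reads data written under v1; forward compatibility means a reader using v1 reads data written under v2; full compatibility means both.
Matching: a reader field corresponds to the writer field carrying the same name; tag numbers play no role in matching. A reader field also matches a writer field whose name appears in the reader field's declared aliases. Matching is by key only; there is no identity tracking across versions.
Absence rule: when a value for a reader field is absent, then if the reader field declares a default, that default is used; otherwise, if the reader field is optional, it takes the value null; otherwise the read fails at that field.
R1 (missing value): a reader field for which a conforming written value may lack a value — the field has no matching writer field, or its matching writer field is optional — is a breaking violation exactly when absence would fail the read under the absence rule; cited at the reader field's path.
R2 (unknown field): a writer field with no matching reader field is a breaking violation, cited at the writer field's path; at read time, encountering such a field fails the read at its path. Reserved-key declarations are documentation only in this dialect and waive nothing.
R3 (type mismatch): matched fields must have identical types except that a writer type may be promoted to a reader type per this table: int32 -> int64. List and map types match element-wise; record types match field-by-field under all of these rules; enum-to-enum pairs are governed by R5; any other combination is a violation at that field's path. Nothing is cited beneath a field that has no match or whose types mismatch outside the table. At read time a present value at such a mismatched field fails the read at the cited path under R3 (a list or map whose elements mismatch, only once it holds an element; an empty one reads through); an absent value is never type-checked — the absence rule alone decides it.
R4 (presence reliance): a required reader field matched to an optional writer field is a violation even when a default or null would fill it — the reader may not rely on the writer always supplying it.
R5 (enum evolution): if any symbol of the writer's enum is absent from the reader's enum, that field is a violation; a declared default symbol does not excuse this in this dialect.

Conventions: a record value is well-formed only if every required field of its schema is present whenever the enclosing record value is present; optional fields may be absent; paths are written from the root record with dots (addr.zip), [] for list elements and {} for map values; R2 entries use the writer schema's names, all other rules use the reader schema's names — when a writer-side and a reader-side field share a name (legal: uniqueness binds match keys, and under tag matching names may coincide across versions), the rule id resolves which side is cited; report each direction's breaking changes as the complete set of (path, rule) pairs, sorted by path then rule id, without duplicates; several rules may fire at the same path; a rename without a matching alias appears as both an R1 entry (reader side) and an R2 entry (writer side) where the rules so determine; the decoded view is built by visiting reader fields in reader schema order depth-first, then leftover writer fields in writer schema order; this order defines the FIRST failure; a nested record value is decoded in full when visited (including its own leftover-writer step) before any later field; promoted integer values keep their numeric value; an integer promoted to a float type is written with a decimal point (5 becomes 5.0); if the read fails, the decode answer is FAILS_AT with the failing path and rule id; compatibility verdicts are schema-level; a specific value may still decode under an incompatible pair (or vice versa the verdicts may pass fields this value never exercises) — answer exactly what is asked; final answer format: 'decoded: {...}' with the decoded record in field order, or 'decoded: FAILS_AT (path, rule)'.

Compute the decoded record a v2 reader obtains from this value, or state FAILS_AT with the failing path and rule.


decoded: FAILS_AT (extras, R2)

each type pair in Order: writer, then reader
decode walk for Order under reader schema v2:
  blob := 0x00 (no value, default fills)
  severity := "PUSH"
  quantity := null (not supplied -> null)
  attempts := 12
  read fails at extras under R2 (unknown field)
  => FAILS_AT (extras, R2)
the other Order changes do not affect what is asked:
  field severity in record Order: tag 2 changed to 18 -> no rule fires on it and the decoded Order view is identical with or without it
  added field blob to record Order: required bytes, tag 11, default 0x00 (in v2 it sits immediately before severity) -> affects the rule determinations only; this particular Order value decodes identically
  field attempts in record Order: tag 4 changed to 38 -> no rule fires on it and the decoded Order view is identical with or without it
  field quantity in record Order: type int64 changed to float64 -> affects the rule determinations only; this particular Order value decodes identically


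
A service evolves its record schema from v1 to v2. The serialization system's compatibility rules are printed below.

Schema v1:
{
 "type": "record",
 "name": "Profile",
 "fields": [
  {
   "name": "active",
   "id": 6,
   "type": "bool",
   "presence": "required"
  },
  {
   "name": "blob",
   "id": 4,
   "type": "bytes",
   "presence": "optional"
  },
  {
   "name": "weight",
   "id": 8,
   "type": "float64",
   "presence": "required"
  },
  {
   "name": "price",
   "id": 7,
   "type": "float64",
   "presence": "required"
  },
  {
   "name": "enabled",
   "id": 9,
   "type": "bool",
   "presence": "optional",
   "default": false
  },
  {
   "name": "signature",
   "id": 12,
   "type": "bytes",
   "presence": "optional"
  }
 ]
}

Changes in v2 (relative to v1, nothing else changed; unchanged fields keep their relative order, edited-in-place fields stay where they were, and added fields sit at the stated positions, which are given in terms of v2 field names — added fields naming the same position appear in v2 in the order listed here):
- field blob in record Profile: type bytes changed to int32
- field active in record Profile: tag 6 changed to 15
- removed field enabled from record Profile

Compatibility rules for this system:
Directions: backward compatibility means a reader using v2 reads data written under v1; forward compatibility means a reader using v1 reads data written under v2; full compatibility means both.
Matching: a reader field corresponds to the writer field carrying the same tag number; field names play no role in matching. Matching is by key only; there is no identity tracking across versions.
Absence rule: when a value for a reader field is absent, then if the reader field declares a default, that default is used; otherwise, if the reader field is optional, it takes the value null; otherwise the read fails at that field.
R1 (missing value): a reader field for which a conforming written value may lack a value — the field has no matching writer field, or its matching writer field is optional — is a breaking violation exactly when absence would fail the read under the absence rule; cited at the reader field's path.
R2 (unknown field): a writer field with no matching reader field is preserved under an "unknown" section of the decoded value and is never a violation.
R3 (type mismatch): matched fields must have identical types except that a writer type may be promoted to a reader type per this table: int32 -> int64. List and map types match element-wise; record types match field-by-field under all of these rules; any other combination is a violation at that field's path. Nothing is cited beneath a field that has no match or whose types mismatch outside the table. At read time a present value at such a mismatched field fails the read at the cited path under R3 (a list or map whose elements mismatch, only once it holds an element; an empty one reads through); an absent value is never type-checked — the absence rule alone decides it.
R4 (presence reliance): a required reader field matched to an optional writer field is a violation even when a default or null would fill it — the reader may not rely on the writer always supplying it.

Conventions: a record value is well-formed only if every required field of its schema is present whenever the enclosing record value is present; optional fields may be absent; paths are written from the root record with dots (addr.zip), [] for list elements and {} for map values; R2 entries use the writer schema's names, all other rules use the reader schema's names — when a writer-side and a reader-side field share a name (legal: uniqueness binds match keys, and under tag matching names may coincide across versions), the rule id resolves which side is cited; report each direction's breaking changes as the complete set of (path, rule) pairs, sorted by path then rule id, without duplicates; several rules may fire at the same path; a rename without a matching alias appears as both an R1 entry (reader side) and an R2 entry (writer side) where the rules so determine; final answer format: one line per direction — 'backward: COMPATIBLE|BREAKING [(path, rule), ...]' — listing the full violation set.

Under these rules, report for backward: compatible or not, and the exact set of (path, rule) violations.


arrows below run writer -> reader for Profile
backward on Profile — v2 reading data written by v1:
  active has no writer counterpart
  bytes -> int32, writer optional: blob aligns to blob
  float64 -> float64, writer required: weight aligns to weight
  float64 -> float64, writer required: price aligns to price
  bytes -> bytes, writer optional: signature aligns to signature
  writer field active has no reader counterpart
  writer field enabled has no reader counterpart
  breaking: (active, R1)
  breaking: (blob, R3)
  => backward: BREAKING (2)
the other Profile changes do not affect what is asked:
  removed field enabled from record Profile -> triggers nothing under Profile's printed rules — same verdict

backward: BREAKING [(active, R1), (blob, R3)]


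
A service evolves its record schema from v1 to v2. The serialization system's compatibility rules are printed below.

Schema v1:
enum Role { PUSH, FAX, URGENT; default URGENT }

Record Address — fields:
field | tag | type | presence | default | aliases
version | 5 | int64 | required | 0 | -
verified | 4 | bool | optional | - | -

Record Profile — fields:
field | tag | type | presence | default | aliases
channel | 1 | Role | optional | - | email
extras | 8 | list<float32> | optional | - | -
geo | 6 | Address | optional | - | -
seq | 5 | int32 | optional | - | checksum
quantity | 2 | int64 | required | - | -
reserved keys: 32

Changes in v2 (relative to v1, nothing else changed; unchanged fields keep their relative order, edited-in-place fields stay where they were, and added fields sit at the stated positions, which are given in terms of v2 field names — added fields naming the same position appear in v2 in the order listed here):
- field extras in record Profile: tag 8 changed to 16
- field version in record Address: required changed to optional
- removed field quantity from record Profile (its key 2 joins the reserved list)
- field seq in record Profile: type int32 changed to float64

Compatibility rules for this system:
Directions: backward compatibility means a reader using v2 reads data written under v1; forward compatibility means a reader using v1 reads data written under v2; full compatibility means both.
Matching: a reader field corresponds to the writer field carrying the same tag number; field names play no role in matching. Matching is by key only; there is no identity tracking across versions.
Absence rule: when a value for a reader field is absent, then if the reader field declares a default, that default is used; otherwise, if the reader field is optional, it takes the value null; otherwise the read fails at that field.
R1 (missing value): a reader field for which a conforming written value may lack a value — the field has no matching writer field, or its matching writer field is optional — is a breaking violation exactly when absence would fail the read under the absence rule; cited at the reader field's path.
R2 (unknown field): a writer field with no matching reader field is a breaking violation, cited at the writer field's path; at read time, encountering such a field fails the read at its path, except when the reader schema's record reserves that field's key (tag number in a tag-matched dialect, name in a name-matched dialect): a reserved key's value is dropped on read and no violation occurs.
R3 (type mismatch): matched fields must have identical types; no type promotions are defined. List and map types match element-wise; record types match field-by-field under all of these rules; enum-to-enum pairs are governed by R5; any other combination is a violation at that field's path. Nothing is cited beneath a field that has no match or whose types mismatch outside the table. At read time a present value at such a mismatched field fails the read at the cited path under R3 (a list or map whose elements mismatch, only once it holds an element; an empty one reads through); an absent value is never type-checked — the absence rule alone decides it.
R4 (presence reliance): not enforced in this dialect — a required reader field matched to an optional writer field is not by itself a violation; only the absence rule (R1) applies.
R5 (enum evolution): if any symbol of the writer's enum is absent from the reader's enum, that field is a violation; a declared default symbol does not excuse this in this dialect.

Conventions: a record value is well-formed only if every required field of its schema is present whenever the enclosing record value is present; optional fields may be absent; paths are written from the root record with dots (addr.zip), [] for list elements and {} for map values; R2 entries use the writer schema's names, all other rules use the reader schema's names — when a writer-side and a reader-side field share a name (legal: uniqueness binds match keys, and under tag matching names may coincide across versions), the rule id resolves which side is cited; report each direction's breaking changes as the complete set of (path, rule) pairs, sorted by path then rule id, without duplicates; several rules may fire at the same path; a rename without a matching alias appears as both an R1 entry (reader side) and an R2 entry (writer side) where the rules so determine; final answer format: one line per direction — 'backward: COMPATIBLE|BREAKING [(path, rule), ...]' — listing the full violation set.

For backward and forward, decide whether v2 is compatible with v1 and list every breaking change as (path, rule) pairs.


in Profile below, arrows point writer -> reader
backward analysis of Profile with v2 as reader and v1 as writer:
  channel: paired with writer channel (Role -> Role; writer optional)
  extras: no writer match
  geo: paired with writer geo (Address -> Address; writer optional)
  seq: paired with writer seq (int32 -> float64; writer optional)
  leftover writer field: extras
  leftover writer field: quantity
  geo.version: paired with writer geo.version (int64 -> int64; writer required)
  geo.verified: paired with writer geo.verified (bool -> bool; writer optional)
  rule R2 violated at extras
  rule R3 violated at seq
  => 2 violation(s): backward is BREAKING for Profile
forward analysis of Profile with v1 as reader and v2 as writer:
  channel: paired with writer channel (Role -> Role; writer optional)
  extras: no writer match
  geo: paired with writer geo (Address -> Address; writer optional)
  seq: paired with writer seq (float64 -> int32; writer optional)
  quantity: no writer match
  leftover writer field: extras
  geo.version: paired with writer geo.version (int64 -> int64; writer optional)
  geo.verified: paired with writer geo.verified (bool -> bool; writer optional)
  rule R2 violated at extras
  rule R1 violated at quantity
  rule R3 violated at seq
  => 3 violation(s): forward is BREAKING for Profile

backward: BREAKING [(extras, R2), (seq, R3)]; forward: BREAKING [(extras, R2), (quantity, R1), (seq, R3)]


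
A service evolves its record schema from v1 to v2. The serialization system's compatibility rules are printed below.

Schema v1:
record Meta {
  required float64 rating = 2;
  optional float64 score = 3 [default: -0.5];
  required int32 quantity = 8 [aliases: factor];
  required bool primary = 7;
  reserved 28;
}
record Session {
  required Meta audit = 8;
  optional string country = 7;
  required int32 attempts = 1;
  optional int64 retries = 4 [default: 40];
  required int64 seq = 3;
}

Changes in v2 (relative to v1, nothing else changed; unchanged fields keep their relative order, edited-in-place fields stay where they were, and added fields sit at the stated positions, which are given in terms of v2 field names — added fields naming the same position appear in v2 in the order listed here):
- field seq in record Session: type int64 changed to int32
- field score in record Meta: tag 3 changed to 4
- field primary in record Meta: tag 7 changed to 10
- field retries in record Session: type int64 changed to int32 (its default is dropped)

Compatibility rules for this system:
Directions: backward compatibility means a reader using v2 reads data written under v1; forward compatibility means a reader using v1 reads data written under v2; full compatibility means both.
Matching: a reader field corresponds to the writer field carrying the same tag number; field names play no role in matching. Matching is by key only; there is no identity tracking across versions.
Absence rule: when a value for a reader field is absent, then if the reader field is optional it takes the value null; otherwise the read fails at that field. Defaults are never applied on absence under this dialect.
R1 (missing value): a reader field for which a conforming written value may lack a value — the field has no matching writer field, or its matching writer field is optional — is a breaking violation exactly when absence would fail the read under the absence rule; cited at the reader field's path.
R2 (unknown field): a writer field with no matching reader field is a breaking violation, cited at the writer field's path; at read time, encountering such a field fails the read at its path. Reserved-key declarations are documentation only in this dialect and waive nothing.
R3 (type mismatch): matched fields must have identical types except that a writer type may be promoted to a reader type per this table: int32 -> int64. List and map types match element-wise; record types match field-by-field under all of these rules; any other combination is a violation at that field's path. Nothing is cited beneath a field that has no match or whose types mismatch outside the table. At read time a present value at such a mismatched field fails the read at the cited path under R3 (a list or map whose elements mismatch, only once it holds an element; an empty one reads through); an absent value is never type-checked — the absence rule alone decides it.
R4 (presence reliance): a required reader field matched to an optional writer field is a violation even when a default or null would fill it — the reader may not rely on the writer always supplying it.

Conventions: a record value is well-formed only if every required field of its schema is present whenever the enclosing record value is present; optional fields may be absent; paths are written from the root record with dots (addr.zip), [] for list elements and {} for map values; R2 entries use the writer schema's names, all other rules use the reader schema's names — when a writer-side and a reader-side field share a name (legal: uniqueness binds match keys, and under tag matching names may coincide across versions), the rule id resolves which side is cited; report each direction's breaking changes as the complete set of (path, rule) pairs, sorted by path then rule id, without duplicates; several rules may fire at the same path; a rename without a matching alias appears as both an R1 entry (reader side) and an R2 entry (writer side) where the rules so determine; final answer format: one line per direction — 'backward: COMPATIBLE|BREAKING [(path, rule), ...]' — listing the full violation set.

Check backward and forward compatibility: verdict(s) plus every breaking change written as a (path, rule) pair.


backward: BREAKING [(audit.primary, R1), (audit.primary, R2), (audit.score, R2), (retries, R3), (seq, R3)]; forward: BREAKING [(audit.primary, R1), (audit.primary, R2), (audit.score, R2)]

arrows below run writer -> reader for Session
checking backward for Session: reader v2 against writer v1:
  Meta -> Meta, writer required: audit aligns to audit
  string -> string, writer optional: country aligns to country
  int32 -> int32, writer required: attempts aligns to attempts
  int64 -> int32, writer optional: retries aligns to retries
  int64 -> int32, writer required: seq aligns to seq
  float64 -> float64, writer required: audit.rating aligns to audit.rating
  audit.score has no writer counterpart
  int32 -> int32, writer required: audit.quantity aligns to audit.quantity
  audit.primary has no writer counterpart
  audit.score (writer side), unknown to reader
  audit.primary (writer side), unknown to reader
  violation R1 at audit.primary
  violation R2 at audit.primary
  violation R2 at audit.score
  violation R3 at retries
  violation R3 at seq
  => 5 violation(s): backward is BREAKING for Session
checking forward for Session: reader v1 against writer v2:
  Meta -> Meta, writer required: audit aligns to audit
  string -> string, writer optional: country aligns to country
  int32 -> int32, writer required: attempts aligns to attempts
  int32 -> int64, writer optional: retries aligns to retries
  int32 -> int64, writer required: seq aligns to seq
  float64 -> float64, writer required: audit.rating aligns to audit.rating
  audit.score has no writer counterpart
  int32 -> int32, writer required: audit.quantity aligns to audit.quantity
  audit.primary has no writer counterpart
  audit.score (writer side), unknown to reader
  audit.primary (writer side), unknown to reader
  violation R1 at audit.primary
  violation R2 at audit.primary
  violation R2 at audit.score
  => 3 violation(s): forward is BREAKING for Session


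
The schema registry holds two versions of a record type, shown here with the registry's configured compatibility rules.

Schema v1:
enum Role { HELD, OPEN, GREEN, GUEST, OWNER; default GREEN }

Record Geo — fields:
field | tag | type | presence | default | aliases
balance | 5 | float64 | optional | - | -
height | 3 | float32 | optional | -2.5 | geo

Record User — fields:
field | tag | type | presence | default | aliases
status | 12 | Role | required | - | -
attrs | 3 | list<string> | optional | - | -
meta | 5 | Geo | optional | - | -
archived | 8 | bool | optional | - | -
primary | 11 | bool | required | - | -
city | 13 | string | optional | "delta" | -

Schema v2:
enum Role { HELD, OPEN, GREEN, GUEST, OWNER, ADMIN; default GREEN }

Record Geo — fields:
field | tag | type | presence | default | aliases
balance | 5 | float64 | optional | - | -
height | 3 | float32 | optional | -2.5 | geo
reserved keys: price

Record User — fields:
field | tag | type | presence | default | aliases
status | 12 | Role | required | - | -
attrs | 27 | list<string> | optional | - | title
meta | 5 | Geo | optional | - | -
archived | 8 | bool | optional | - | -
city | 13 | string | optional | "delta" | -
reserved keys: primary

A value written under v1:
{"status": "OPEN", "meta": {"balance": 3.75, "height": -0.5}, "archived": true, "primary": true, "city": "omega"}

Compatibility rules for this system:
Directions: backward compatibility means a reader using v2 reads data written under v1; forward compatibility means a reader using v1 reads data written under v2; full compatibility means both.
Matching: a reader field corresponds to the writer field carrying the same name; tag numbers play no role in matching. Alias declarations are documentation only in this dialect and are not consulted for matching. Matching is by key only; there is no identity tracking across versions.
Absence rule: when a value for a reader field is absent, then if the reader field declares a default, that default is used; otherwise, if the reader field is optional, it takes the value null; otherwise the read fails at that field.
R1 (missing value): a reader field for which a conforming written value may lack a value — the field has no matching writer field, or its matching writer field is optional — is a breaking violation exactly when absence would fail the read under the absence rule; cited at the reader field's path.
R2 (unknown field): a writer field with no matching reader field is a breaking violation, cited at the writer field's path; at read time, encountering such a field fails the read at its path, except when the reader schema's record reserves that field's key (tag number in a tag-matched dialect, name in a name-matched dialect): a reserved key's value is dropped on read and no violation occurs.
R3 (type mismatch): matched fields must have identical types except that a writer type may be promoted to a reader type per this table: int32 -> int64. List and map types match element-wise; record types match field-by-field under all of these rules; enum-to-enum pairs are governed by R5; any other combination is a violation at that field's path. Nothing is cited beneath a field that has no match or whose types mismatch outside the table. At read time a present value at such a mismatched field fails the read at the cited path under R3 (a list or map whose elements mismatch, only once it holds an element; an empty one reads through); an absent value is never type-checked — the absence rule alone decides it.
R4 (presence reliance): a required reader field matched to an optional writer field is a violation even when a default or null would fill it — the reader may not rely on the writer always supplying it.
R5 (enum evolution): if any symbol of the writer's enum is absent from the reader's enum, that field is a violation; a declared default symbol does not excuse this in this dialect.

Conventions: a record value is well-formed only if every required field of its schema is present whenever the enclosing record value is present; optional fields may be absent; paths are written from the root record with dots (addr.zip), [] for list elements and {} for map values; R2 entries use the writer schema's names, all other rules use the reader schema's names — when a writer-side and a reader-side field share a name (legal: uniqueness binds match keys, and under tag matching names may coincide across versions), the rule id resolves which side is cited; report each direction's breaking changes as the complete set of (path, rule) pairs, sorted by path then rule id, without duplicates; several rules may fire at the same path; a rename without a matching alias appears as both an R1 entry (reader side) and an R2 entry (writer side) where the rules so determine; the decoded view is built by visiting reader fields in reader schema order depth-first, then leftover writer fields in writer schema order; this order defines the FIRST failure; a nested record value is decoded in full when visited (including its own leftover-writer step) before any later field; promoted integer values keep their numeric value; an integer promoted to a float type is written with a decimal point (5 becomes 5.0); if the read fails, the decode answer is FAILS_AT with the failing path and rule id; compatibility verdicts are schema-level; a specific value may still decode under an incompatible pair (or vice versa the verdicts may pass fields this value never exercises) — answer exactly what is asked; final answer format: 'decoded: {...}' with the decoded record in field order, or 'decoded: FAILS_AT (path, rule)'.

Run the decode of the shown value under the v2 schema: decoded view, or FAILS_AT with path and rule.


arrows below run writer -> reader for User
decoding the User value with the v2 reader:
  status := "OPEN"
  attrs := null (absent, optional -> null)
  meta.balance := 3.75
  meta.height := -0.5
  archived := true
  city := "omega"
  writer primary: reserved -> dropped
  => decoded: {"status": "OPEN", "attrs": null, "meta": {"balance": 3.75, "height": -0.5}, "archived": true, "city": "omega"}
remaining User differences; none change what is asked:
  enum Role (field status in record User): symbol ADMIN added -> shifts the User verdicts, not this decode
  field attrs in record User: tag 3 changed to 27 -> triggers nothing under the printed rules; the User answer is the same either way

decoded: {"status": "OPEN", "attrs": null, "meta": {"balance": 3.75, "height": -0.5}, "archived": true, "city": "omega"}


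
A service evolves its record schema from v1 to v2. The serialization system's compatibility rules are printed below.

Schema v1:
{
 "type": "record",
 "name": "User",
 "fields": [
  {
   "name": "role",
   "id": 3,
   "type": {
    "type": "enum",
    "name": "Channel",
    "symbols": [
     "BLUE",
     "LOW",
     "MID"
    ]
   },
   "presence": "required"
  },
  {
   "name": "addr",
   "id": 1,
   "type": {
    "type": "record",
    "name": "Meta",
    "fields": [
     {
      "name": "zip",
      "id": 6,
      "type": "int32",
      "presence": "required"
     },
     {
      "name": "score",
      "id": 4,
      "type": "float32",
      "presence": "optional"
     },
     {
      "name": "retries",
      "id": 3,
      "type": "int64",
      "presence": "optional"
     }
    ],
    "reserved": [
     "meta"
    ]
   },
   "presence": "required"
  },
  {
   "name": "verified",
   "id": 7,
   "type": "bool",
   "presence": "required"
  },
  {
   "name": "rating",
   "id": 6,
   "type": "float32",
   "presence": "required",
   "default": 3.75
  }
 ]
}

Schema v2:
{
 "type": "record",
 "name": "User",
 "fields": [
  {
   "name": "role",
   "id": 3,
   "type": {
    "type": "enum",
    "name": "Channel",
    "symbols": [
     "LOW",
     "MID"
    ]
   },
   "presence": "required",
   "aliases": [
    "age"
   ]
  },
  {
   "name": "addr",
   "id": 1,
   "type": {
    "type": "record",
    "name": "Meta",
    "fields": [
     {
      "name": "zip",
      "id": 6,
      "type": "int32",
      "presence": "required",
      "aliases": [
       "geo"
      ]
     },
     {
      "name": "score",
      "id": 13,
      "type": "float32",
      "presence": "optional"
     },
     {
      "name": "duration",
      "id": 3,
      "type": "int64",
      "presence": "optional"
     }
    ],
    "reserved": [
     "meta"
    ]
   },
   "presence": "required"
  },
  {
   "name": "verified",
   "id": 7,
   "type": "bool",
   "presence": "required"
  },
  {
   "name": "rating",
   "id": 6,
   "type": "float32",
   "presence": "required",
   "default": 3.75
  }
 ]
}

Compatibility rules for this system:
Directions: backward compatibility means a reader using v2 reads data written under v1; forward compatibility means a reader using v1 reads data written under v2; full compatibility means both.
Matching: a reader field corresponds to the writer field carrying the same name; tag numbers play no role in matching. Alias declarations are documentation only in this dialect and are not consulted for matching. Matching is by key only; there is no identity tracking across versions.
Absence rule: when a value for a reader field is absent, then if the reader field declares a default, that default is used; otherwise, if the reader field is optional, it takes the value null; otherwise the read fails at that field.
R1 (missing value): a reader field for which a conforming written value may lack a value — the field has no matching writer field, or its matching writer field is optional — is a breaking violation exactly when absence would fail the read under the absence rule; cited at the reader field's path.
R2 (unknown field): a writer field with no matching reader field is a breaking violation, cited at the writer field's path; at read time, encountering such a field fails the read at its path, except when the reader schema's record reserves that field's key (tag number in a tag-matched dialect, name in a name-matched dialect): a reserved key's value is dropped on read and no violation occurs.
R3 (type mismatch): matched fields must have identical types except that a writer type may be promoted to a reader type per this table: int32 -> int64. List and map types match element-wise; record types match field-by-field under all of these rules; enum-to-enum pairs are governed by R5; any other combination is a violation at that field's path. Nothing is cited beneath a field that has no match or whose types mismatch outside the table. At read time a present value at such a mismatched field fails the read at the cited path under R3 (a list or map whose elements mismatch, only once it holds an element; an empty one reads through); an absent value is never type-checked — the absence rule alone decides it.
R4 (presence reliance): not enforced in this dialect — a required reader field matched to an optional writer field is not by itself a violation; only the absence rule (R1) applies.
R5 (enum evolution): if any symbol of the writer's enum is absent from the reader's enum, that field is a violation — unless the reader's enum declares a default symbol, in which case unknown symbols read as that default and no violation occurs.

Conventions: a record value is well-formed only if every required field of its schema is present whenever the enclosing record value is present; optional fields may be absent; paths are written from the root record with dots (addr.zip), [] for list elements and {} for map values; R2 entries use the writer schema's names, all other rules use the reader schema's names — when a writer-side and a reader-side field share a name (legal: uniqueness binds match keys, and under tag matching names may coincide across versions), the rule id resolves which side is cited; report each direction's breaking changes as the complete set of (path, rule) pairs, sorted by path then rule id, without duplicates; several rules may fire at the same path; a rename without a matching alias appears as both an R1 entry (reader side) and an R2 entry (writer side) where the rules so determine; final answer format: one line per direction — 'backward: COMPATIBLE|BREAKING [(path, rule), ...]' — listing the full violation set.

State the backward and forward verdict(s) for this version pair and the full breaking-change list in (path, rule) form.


backward: BREAKING [(addr.retries, R2), (role, R5)]; forward: BREAKING [(addr.duration, R2)]

the writer's type comes first in each User pair
backward on User — v2 reading data written by v1:
  role: paired with writer role (Channel -> Channel; writer required)
  addr: paired with writer addr (Meta -> Meta; writer required)
  verified: paired with writer verified (bool -> bool; writer required)
  rating: paired with writer rating (float32 -> float32; writer required)
  addr.zip: paired with writer addr.zip (int32 -> int32; writer required)
  addr.score: paired with writer addr.score (float32 -> float32; writer optional)
  addr.duration: no writer match
  addr.retries (writer side), unknown to reader
  violation R2 at addr.retries
  violation R5 at role
  => backward: BREAKING (2)
forward on User — v1 reading data written by v2:
  role: paired with writer role (Channel -> Channel; writer required)
  addr: paired with writer addr (Meta -> Meta; writer required)
  verified: paired with writer verified (bool -> bool; writer required)
  rating: paired with writer rating (float32 -> float32; writer required)
  addr.zip: paired with writer addr.zip (int32 -> int32; writer required)
  addr.score: paired with writer addr.score (float32 -> float32; writer optional)
  addr.retries: no writer match
  addr.duration (writer side), unknown to reader
  violation R2 at addr.duration
  => forward: BREAKING (1)


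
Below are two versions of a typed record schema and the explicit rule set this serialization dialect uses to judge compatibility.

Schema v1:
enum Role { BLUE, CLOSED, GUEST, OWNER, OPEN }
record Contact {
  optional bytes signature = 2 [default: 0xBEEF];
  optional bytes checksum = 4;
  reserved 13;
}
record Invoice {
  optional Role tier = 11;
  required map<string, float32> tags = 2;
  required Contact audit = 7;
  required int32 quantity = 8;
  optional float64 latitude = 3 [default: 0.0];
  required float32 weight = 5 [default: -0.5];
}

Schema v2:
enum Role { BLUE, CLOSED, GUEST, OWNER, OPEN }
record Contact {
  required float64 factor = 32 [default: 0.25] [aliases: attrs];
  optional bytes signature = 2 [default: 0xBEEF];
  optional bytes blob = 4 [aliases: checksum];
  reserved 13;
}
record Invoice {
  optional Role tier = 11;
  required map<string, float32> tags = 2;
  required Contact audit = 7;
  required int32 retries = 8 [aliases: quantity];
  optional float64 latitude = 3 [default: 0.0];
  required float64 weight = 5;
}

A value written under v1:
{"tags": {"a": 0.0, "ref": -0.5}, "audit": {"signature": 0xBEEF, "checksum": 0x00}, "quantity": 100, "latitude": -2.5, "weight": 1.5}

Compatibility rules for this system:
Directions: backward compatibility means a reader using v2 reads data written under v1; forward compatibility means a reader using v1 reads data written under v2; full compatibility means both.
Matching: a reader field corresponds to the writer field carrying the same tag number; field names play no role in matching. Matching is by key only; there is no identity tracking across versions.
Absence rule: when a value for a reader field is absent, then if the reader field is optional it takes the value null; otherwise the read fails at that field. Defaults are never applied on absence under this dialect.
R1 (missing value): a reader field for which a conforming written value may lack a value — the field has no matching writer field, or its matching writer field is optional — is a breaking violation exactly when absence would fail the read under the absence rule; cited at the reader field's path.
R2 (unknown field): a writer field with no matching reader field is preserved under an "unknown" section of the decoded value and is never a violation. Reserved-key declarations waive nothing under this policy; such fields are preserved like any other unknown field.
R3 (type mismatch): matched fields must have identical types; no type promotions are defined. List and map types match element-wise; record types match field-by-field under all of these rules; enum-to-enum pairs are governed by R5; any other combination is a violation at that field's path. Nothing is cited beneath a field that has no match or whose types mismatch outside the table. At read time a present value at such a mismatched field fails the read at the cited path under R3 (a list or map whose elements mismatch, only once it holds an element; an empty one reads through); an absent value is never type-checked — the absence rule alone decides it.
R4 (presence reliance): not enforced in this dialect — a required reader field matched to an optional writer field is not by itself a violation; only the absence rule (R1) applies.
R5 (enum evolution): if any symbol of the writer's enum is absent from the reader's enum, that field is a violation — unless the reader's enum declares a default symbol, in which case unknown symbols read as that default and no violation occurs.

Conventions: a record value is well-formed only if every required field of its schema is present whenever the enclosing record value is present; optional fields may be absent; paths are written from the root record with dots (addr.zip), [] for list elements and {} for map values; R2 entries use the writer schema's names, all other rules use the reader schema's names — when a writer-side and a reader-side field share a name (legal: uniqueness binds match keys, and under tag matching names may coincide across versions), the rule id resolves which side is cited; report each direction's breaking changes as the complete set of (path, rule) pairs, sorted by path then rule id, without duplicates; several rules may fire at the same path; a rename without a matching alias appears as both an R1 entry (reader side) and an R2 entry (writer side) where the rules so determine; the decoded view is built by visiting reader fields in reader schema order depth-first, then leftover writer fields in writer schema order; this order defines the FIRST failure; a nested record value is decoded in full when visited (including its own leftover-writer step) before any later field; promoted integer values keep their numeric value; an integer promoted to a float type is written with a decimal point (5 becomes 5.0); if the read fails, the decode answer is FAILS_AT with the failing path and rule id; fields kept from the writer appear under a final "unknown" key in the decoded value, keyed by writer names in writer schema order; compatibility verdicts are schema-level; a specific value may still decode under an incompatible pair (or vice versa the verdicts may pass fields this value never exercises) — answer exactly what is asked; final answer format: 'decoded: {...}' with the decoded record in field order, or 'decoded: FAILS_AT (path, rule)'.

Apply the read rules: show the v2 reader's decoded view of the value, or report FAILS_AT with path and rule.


arrows below run writer -> reader for Invoice
decode (reader v2):
  tier := null (missing; optional => null)
  tags := {"a": 0.0, "ref": -0.5}
  read fails at audit.factor under R1 (no fill)
  => FAILS_AT (audit.factor, R1)
the rest of the Invoice diff is inert for this question:
  renamed field quantity to retries in record Invoice (alias quantity declared on the renamed field) -> inert under this dialect — no rule fires on Invoice and the result does not move
  renamed field checksum to blob in record Contact (alias checksum declared on the renamed field) -> inert under this dialect — no rule fires on Invoice and the result does not move
  field weight in record Invoice: type float32 changed to float64 (its default is dropped) -> matters for Invoice compatibility verdicts, not for this value's decode

decoded: FAILS_AT (audit.factor, R1)
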